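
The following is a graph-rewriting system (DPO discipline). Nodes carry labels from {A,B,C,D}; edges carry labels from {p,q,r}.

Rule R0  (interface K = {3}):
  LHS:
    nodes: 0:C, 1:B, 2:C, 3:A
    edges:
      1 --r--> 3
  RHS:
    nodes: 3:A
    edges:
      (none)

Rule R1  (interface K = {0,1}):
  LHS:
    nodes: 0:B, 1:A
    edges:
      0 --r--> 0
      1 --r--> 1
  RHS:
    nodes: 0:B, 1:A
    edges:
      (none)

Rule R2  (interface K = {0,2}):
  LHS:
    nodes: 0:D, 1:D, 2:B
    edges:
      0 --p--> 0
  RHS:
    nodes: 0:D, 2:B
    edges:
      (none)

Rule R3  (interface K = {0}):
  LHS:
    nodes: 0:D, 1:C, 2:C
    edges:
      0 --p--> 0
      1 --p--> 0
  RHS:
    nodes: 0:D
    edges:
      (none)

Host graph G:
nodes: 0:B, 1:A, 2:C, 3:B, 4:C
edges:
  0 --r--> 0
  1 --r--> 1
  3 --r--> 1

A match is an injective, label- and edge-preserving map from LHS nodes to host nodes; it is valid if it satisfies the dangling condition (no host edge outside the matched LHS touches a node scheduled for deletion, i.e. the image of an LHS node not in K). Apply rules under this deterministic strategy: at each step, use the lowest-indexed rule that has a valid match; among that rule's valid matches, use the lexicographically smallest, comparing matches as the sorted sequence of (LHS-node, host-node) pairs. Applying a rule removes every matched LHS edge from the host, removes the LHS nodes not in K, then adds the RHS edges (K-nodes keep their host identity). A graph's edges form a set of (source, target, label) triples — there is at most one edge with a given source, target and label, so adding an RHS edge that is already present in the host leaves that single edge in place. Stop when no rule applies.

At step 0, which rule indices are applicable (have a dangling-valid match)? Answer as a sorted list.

Answer: [R0,R1]

Rewrite trace:
R0: 2 valid matches — {0↦2, 1↦3, 2↦4, 3↦1}, {0↦4, 1↦3, 2↦2, 3↦1}
R1: 1 valid match — {0↦0, 1↦1}
R2: no valid match — LHS pattern not found
R3: no valid match — LHS pattern not found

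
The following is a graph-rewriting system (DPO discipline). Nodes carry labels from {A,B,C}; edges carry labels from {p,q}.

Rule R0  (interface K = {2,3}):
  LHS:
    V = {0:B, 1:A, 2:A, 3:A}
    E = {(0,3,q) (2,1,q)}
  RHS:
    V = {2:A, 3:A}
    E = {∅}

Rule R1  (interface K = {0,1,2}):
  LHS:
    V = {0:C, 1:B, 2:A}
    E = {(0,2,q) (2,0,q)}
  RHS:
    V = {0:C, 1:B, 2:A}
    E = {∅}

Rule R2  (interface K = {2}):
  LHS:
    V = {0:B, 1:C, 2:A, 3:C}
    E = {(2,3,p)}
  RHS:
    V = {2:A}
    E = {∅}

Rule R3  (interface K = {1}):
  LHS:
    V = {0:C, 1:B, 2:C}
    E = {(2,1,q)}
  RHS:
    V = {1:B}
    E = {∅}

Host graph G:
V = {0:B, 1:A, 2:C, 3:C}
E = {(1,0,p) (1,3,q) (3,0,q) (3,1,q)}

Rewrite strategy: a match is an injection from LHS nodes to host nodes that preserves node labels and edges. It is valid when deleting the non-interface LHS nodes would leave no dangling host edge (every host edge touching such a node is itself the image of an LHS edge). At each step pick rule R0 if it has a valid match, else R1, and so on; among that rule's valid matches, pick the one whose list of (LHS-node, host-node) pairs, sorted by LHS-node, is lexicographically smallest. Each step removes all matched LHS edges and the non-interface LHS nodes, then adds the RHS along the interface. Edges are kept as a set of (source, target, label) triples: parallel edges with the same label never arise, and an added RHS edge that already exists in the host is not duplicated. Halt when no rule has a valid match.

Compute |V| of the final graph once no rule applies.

initial: |V|=4 |E|=4  E = 1-p->0 1-q->3 3-q->0 3-q->1
step 1: apply R1 at {0↦3, 1↦0, 2↦1}  → |V|=4 |E|=2  E = 1-p->0 3-q->0
step 2: apply R3 at {0↦2, 1↦0, 2↦3}  → |V|=2 |E|=1  E = 1-p->0
normal form: no rule applies after step 2
NF nodes: {0:B, 1:A}

Answer: 2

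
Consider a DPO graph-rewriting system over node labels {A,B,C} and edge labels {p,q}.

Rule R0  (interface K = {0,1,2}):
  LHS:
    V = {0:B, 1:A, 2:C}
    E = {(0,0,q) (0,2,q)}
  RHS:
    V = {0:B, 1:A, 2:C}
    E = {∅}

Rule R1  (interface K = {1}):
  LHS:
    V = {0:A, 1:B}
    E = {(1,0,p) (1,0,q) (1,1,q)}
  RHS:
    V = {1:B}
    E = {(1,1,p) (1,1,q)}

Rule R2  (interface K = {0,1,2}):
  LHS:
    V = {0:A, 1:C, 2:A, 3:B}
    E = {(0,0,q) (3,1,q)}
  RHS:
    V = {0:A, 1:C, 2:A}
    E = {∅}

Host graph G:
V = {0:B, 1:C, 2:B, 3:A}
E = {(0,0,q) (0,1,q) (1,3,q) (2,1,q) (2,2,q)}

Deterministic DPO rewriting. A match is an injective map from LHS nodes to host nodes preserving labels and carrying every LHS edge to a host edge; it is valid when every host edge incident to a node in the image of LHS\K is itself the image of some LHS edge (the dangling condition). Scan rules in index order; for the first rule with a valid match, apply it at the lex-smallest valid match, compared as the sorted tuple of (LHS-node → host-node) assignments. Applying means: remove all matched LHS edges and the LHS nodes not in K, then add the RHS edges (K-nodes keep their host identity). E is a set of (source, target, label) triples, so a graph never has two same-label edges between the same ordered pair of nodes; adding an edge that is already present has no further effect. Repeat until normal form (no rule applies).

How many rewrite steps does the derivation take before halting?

[0] host  ⇒  4 nodes, 5 edges  {0-q->0 0-q->1 1-q->3 2-q->1 2-q->2}
[1] R0 @ {0↦0, 1↦3, 2↦1}  ⇒  4 nodes, 3 edges  {1-q->3 2-q->1 2-q->2}
[2] R0 @ {0↦2, 1↦3, 2↦1}  ⇒  4 nodes, 1 edges  {1-q->3}
normal form: no rule applies after step 2

Answer: 2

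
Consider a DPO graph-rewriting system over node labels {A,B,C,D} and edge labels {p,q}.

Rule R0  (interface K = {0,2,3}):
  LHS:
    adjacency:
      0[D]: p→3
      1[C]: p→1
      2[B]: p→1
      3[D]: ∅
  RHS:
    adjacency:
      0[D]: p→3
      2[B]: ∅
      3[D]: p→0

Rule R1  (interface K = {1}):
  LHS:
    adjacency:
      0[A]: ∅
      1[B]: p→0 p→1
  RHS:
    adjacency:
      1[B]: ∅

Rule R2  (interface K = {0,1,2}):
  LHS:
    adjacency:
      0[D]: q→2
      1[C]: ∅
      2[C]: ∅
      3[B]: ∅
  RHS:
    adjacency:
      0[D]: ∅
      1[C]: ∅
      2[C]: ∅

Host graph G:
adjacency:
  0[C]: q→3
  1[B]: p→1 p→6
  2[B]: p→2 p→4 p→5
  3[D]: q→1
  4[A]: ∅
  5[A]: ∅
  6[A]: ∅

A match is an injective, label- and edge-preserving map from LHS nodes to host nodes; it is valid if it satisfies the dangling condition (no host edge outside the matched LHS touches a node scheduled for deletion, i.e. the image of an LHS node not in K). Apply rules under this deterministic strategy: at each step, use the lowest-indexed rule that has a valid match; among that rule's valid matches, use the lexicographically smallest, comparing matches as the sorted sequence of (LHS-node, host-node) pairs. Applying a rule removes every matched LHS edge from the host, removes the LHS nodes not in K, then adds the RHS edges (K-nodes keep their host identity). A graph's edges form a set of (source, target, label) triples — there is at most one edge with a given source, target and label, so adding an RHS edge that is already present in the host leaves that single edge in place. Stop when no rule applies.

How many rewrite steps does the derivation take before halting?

Answer: 2

Rewrite trace:
initial: |V|=7 |E|=7  E = 0-q->3 1-p->1 1-p->6 2-p->2 2-p->4 2-p->5 3-q->1
step 1: apply R1 at {0↦4, 1↦2}  → |V|=6 |E|=5  E = 0-q->3 1-p->1 1-p->6 2-p->5 3-q->1
step 2: apply R1 at {0↦6, 1↦1}  → |V|=5 |E|=3  E = 0-q->3 2-p->5 3-q->1
final graph: no rule applies after step 2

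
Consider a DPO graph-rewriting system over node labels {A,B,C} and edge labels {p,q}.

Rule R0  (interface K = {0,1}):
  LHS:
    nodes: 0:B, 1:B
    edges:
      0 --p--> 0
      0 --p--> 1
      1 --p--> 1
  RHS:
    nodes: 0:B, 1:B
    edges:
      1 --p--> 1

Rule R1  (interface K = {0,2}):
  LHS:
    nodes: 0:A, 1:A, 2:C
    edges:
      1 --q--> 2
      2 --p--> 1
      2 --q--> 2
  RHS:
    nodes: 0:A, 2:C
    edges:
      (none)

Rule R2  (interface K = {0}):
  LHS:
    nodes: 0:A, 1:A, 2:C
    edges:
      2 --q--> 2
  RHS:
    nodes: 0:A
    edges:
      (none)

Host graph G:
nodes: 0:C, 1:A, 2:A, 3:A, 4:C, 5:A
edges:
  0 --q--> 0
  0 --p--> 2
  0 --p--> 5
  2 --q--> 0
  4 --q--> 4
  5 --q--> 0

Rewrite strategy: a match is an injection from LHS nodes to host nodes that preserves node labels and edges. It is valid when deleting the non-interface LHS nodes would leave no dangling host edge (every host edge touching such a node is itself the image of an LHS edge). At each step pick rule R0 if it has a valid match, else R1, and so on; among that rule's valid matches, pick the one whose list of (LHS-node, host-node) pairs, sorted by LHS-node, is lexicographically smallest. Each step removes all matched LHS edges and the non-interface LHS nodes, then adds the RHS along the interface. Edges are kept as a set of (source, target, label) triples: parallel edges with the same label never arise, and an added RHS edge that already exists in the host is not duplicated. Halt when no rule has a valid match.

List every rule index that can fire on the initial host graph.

Answer: [R1,R2]

Derivation:
R0: no valid match — LHS pattern not found
R1: 6 valid matches — {0↦1, 1↦2, 2↦0}, {0↦1, 1↦5, 2↦0}, {0↦2, 1↦5, 2↦0} (+3 more)
R2: 6 valid matches — {0↦1, 1↦3, 2↦4}, {0↦2, 1↦1, 2↦4}, {0↦2, 1↦3, 2↦4} (+3 more)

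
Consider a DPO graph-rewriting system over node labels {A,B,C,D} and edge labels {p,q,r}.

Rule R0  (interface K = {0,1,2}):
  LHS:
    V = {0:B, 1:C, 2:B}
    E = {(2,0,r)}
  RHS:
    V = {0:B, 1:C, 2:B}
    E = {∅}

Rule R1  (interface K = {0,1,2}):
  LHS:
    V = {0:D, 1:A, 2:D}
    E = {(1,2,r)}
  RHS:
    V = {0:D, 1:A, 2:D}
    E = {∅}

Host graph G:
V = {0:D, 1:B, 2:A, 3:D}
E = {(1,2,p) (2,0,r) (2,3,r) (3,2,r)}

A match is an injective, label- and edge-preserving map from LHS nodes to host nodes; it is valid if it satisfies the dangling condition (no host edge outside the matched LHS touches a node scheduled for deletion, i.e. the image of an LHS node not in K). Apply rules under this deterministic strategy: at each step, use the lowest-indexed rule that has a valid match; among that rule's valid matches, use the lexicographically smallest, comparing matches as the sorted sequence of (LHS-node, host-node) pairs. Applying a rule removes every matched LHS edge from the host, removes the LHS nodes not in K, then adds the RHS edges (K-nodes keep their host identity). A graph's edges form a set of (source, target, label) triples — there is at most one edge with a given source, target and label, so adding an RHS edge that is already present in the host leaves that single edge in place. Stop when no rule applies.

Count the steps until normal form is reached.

Answer: 2

Steps:
start.  V:4 E:4  edges: 1-p->2 2-r->0 2-r->3 3-r->2
1. fire R1 via {0↦0, 1↦2, 2↦3}  →  V:4 E:3  edges: 1-p->2 2-r->0 3-r->2
2. fire R1 via {0↦3, 1↦2, 2↦0}  →  V:4 E:2  edges: 1-p->2 3-r->2
halt: no rule applies after step 2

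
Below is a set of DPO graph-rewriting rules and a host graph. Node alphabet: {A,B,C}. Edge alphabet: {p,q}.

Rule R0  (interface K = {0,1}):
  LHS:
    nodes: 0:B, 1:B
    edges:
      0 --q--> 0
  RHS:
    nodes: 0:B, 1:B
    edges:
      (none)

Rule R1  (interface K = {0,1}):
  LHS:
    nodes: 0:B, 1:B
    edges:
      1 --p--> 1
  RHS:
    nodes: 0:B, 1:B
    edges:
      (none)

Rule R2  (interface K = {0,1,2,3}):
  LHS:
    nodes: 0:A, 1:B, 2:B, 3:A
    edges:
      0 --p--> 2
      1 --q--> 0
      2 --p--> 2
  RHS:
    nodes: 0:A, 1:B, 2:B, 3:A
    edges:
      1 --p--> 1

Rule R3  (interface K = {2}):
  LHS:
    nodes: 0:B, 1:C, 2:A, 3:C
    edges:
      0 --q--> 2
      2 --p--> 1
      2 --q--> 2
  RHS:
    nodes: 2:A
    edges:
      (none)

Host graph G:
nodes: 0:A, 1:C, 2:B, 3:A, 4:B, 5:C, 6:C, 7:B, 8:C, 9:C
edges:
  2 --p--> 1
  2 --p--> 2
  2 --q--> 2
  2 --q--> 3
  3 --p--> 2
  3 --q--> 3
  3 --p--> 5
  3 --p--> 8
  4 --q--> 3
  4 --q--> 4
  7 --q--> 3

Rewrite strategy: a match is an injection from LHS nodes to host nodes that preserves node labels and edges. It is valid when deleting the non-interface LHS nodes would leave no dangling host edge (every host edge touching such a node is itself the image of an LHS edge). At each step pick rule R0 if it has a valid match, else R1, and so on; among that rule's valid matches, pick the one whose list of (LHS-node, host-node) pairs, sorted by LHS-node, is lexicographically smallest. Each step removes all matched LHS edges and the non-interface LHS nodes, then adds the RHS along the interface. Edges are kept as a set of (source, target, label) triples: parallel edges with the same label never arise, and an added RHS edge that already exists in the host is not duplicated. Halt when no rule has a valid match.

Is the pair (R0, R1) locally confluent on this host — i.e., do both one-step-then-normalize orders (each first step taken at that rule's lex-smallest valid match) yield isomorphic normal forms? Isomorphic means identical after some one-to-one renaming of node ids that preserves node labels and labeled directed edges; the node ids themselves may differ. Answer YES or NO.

Answer: YES

Derivation:
branch R0-first: apply at {0↦2, 1↦4} → |E|=10, then 3 more step(s) → NF |V|=7 |E|=5 V={0:A, 1:C, 2:B, 3:A, 7:B, 8:C, 9:C} E=2-p->1 2-q->3 3-p->2 3-p->8 7-q->3
branch R1-first: apply at {0↦4, 1↦2} → |E|=10, then 3 more step(s) → NF |V|=7 |E|=5 V={0:A, 1:C, 2:B, 3:A, 7:B, 8:C, 9:C} E=2-p->1 2-q->3 3-p->2 3-p->8 7-q->3
graphs isomorphic (equal up to label-preserving node renaming)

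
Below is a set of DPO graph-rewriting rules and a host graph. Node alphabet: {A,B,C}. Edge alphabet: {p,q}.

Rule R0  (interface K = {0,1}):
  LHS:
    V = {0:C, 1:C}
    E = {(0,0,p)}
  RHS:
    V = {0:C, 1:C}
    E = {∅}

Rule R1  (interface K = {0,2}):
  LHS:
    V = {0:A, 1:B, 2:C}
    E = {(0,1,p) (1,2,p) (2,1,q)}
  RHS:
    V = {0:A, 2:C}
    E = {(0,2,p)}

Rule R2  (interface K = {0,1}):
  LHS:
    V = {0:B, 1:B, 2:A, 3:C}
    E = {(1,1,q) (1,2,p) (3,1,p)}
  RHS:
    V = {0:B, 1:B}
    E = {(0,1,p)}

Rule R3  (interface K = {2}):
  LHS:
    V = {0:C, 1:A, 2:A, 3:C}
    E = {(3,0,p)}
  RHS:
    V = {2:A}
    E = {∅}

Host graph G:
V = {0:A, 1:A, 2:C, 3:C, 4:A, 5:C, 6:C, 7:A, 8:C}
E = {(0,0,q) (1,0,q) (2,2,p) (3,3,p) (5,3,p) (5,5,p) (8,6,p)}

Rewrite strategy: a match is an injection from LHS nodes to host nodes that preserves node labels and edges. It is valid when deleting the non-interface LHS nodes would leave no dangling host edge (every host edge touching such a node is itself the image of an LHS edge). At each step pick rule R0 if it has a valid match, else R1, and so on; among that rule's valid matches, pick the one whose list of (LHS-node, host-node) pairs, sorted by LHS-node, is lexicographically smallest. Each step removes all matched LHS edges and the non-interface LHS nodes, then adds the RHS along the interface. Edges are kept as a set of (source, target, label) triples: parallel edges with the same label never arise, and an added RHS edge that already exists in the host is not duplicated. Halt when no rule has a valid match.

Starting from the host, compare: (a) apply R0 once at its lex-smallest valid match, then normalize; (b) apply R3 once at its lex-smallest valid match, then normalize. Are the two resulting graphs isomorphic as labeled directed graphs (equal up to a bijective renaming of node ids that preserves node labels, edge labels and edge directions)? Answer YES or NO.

Answer: YES

Steps:
branch R0-first: apply at {0↦2, 1↦3} → |E|=6, then 4 more step(s) → NF |V|=3 |E|=2 V={0:A, 1:A, 2:C} E=0-q->0 1-q->0
branch R3-first: apply at {0↦6, 1↦4, 2↦0, 3↦8} → |E|=6, then 4 more step(s) → NF |V|=3 |E|=2 V={0:A, 1:A, 2:C} E=0-q->0 1-q->0
graphs isomorphic (equal up to label-preserving node renaming)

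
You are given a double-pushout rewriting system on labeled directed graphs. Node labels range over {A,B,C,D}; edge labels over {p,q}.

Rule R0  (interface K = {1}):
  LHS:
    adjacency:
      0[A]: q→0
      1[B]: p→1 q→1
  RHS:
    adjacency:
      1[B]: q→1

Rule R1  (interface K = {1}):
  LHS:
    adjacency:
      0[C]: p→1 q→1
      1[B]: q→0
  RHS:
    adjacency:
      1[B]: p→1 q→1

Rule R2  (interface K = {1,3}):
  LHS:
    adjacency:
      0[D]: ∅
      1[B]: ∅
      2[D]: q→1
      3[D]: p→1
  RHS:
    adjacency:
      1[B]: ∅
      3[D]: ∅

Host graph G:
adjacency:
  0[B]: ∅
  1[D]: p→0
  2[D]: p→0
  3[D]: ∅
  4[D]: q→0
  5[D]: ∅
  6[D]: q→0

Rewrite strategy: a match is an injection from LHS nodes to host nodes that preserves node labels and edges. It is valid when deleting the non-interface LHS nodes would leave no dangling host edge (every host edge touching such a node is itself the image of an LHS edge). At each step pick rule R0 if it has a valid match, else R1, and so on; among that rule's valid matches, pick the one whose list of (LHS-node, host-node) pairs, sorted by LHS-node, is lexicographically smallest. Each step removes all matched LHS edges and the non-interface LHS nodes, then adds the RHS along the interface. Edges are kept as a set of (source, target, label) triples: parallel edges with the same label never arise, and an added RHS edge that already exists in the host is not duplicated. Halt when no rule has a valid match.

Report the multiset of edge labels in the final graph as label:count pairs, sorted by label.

Answer: (no edges)

Steps:
initial: |V|=7 |E|=4  E = 1-p->0 2-p->0 4-q->0 6-q->0
step 1: apply R2 at {0↦3, 1↦0, 2↦4, 3↦1}  → |V|=5 |E|=2  E = 2-p->0 6-q->0
step 2: apply R2 at {0↦1, 1↦0, 2↦6, 3↦2}  → |V|=3 |E|=0  E = ∅
normal form: no rule applies after step 2
NF edges: []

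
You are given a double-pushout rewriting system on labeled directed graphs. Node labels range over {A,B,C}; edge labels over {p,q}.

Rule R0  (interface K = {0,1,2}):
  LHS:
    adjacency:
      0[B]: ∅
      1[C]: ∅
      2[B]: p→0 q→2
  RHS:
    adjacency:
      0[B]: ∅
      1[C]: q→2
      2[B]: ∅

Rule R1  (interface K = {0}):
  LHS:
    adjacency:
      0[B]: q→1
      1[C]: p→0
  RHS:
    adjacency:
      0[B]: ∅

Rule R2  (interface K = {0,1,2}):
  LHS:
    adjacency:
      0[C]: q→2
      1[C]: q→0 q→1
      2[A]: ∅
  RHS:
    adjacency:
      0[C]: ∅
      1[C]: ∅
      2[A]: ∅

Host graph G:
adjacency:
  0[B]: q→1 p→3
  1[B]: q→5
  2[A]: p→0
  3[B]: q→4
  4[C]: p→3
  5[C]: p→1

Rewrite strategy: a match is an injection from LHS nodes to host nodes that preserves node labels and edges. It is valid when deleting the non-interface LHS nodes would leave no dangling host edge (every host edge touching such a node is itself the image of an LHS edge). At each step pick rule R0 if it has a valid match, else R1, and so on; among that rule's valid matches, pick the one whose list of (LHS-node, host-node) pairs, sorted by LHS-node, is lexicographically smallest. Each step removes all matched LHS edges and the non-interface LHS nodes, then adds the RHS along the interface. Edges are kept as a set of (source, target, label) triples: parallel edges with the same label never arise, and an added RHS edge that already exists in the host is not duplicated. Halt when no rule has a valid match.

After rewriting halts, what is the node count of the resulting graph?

Answer: 4

Derivation:
[0] host  ⇒  6 nodes, 7 edges  {0-q->1 0-p->3 1-q->5 2-p->0 3-q->4 4-p->3 5-p->1}
[1] R1 @ {0↦1, 1↦5}  ⇒  5 nodes, 5 edges  {0-q->1 0-p->3 2-p->0 3-q->4 4-p->3}
[2] R1 @ {0↦3, 1↦4}  ⇒  4 nodes, 3 edges  {0-q->1 0-p->3 2-p->0}
final graph: no rule applies after step 2
NF nodes: {0:B, 1:B, 2:A, 3:B}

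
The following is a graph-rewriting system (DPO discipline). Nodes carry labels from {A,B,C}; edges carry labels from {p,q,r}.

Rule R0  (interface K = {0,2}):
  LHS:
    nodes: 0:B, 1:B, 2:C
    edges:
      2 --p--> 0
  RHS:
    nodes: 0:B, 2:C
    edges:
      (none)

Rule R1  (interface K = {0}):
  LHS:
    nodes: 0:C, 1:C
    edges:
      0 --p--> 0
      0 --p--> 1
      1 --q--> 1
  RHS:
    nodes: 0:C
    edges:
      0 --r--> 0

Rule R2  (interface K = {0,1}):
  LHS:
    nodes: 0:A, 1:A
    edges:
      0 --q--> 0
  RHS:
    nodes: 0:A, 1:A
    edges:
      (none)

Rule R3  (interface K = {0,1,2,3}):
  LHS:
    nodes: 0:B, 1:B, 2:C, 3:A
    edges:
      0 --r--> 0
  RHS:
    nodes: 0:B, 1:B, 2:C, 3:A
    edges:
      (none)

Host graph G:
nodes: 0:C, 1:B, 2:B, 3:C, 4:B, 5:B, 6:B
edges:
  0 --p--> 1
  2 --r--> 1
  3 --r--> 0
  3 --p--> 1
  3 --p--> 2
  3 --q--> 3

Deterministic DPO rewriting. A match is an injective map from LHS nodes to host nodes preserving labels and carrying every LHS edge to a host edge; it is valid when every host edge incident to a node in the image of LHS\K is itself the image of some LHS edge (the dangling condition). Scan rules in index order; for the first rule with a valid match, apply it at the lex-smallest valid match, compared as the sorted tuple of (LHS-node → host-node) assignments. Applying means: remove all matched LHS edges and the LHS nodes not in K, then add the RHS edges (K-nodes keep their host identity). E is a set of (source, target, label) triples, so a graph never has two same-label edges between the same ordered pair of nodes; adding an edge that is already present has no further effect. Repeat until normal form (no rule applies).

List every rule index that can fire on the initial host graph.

Answer: [R0]

Steps:
R0: 9 valid matches — {0↦1, 1↦4, 2↦0}, {0↦1, 1↦4, 2↦3}, {0↦1, 1↦5, 2↦0} (+6 more)
R1: no valid match — LHS pattern not found
R2: no valid match — LHS pattern not found
R3: no valid match — LHS pattern not found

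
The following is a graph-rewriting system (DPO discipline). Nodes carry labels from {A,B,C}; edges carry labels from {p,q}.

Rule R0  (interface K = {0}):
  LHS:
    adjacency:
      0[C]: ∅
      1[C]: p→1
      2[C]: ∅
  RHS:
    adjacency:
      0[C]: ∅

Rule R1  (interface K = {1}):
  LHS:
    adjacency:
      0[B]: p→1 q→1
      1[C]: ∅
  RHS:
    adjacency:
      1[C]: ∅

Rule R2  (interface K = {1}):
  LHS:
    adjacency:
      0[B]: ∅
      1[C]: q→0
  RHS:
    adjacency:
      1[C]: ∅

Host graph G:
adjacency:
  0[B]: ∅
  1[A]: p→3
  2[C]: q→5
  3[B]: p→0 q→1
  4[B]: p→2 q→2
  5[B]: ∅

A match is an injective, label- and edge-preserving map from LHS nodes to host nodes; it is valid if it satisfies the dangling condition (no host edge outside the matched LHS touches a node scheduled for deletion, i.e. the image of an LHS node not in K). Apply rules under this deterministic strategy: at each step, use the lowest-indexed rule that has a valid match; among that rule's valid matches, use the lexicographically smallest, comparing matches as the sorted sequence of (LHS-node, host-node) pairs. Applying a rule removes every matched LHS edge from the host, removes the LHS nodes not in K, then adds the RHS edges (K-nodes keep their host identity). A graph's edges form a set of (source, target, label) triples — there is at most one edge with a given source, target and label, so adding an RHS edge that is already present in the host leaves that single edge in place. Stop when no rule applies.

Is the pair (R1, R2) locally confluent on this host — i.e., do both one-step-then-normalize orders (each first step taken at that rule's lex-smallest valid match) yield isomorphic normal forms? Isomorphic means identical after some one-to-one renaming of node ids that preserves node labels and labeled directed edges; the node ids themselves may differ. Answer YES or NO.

branch R1-first: apply at {0↦4, 1↦2} → |E|=4, then 1 more step(s) → NF |V|=4 |E|=3 V={0:B, 1:A, 2:C, 3:B} E=1-p->3 3-p->0 3-q->1
branch R2-first: apply at {0↦5, 1↦2} → |E|=5, then 1 more step(s) → NF |V|=4 |E|=3 V={0:B, 1:A, 2:C, 3:B} E=1-p->3 3-p->0 3-q->1
graphs isomorphic (equal up to label-preserving node renaming)

Answer: YES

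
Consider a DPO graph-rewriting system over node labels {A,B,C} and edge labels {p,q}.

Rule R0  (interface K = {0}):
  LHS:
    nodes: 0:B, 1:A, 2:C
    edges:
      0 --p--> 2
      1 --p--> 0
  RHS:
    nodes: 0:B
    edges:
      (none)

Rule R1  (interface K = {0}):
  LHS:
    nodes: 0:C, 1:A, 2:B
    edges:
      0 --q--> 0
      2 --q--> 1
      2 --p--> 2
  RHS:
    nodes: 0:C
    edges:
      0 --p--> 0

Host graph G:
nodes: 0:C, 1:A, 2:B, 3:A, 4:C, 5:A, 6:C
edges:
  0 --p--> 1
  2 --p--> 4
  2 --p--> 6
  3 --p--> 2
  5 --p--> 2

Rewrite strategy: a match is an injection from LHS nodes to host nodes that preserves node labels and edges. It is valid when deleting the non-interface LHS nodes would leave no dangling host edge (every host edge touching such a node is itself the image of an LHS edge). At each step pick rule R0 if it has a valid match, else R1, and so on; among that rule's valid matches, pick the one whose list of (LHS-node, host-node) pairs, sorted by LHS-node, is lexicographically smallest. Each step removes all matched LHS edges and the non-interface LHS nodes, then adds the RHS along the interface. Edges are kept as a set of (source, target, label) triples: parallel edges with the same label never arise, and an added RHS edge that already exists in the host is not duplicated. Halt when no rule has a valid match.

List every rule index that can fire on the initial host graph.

Answer: [R0]

Steps:
R0: 4 valid matches — {0↦2, 1↦3, 2↦4}, {0↦2, 1↦3, 2↦6}, {0↦2, 1↦5, 2↦4} (+1 more)
R1: no valid match — LHS pattern not found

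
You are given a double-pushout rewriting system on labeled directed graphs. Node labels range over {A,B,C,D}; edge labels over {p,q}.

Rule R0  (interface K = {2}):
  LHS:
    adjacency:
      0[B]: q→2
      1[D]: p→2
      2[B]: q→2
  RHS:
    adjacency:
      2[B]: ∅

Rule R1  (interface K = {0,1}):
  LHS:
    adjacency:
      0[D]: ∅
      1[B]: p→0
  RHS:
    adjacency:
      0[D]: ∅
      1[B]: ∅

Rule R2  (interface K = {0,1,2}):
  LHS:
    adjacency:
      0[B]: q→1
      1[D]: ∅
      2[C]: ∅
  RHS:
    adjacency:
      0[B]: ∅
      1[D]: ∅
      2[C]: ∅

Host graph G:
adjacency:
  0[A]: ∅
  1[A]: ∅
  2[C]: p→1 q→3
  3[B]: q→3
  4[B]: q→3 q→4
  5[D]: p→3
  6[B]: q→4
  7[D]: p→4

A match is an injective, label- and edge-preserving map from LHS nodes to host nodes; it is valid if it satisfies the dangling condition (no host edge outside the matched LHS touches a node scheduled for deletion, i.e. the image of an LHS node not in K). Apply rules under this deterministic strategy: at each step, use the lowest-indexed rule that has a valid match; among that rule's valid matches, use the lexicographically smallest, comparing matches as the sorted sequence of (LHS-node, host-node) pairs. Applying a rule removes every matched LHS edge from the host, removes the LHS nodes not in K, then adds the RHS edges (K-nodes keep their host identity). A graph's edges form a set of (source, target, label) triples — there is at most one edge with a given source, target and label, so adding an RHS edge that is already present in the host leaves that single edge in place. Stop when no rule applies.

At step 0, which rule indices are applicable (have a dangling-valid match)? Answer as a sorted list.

Answer: [R0]

Rewrite trace:
R0: 1 valid match — {0↦6, 1↦7, 2↦4}
R1: no valid match — LHS pattern not found
R2: no valid match — LHS pattern not found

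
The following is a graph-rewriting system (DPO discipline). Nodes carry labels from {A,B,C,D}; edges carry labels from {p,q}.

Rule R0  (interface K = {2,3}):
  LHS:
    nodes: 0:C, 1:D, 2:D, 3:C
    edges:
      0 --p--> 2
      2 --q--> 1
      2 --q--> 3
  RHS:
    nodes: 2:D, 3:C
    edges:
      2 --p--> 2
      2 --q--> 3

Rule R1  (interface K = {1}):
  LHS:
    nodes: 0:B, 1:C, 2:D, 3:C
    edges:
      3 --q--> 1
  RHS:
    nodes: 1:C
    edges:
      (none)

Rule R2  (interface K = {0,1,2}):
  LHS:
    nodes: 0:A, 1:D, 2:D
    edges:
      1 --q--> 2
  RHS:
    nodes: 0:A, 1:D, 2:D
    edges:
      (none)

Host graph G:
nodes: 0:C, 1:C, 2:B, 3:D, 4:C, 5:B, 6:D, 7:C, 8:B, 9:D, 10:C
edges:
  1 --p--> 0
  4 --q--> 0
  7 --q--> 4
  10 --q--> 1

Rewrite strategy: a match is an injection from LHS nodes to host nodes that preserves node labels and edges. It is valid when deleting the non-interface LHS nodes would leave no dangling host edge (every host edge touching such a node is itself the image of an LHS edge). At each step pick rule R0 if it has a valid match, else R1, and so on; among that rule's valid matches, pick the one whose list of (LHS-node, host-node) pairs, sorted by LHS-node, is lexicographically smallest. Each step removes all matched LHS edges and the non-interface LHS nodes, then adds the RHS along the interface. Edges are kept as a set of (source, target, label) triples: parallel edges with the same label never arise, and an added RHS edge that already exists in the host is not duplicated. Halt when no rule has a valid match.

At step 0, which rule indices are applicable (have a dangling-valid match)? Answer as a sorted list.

R0: no valid match — LHS pattern not found
R1: 18 valid matches — {0↦2, 1↦1, 2↦3, 3↦10}, {0↦2, 1↦1, 2↦6, 3↦10}, {0↦2, 1↦1, 2↦9, 3↦10} (+15 more)
R2: no valid match — LHS pattern not found

Answer: [R1]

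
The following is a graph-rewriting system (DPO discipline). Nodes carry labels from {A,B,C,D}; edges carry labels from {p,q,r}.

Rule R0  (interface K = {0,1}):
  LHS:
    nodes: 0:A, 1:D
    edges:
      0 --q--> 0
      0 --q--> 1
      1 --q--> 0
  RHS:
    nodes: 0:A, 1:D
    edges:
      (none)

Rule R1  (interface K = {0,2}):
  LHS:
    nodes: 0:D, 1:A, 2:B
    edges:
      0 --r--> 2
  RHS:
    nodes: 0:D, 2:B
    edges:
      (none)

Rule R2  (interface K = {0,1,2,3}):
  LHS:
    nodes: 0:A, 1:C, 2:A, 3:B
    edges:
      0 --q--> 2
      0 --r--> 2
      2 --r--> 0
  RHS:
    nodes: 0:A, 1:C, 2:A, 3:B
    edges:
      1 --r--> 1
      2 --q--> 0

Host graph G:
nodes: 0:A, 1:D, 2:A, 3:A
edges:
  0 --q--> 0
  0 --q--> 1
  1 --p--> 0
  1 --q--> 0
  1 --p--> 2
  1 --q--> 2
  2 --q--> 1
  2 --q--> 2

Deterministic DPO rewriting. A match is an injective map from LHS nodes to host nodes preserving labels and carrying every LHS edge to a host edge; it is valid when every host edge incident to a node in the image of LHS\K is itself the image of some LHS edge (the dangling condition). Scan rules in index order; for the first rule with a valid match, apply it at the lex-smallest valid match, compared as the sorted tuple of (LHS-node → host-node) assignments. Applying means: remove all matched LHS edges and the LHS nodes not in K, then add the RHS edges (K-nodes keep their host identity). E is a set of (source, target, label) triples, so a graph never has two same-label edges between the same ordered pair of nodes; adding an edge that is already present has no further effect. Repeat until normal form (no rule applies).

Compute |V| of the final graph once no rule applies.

Answer: 4

Steps:
start.  V:4 E:8  edges: 0-q->0 0-q->1 1-p->0 1-q->0 1-p->2 1-q->2 2-q->1 2-q->2
1. fire R0 via {0↦0, 1↦1}  →  V:4 E:5  edges: 1-p->0 1-p->2 1-q->2 2-q->1 2-q->2
2. fire R0 via {0↦2, 1↦1}  →  V:4 E:2  edges: 1-p->0 1-p->2
final graph: no rule applies after step 2
NF nodes: {0:A, 1:D, 2:A, 3:A}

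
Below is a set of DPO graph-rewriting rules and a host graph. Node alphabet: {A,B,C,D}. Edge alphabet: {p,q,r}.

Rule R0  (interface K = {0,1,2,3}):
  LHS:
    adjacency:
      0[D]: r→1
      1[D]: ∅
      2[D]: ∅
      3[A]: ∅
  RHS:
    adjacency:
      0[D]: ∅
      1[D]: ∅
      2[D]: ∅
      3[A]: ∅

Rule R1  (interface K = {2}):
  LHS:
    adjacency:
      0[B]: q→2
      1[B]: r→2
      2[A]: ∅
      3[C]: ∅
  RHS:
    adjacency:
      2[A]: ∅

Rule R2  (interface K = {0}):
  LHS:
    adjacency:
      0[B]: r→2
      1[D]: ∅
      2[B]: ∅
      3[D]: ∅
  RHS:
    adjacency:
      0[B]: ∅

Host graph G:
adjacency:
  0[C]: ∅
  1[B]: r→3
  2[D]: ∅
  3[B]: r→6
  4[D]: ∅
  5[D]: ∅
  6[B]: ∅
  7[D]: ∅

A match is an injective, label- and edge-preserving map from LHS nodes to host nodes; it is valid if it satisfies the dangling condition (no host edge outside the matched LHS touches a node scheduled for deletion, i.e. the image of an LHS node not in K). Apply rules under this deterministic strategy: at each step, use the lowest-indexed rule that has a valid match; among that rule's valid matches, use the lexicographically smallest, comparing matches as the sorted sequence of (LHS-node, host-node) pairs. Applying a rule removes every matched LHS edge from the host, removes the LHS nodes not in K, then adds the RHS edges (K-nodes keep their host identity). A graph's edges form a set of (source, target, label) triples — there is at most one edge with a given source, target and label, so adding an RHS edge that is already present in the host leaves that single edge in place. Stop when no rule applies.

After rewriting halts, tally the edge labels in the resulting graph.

[0] host  ⇒  8 nodes, 2 edges  {1-r->3 3-r->6}
[1] R2 @ {0↦3, 1↦2, 2↦6, 3↦4}  ⇒  5 nodes, 1 edges  {1-r->3}
[2] R2 @ {0↦1, 1↦5, 2↦3, 3↦7}  ⇒  2 nodes, 0 edges  {∅}
final graph: no rule applies after step 2
NF edges: []

Answer: (no edges)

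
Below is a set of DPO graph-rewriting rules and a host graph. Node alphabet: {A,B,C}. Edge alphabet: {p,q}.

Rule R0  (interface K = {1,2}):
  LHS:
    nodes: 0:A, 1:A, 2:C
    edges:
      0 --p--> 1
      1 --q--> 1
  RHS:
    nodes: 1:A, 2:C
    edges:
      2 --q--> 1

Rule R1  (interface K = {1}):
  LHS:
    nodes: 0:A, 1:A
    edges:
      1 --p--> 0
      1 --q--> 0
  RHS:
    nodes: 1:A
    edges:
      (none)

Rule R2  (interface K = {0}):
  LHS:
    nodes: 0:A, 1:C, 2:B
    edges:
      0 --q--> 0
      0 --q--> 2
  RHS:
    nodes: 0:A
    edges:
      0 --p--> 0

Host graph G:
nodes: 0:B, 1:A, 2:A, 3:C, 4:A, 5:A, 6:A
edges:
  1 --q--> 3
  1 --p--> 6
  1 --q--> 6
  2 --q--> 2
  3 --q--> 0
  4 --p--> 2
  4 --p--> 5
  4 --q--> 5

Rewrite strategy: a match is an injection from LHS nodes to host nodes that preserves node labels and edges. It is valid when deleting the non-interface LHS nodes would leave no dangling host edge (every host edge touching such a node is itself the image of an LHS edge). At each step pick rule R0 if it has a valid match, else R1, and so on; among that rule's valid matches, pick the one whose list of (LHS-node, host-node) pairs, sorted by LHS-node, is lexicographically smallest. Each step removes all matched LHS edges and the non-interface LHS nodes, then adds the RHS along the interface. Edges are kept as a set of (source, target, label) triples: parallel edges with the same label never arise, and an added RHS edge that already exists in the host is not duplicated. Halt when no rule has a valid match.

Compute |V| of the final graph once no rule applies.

Answer: 4

Rewrite trace:
[0] host  ⇒  7 nodes, 8 edges  {1-q->3 1-p->6 1-q->6 2-q->2 3-q->0 4-p->2 4-p->5 4-q->5}
[1] R1 @ {0↦5, 1↦4}  ⇒  6 nodes, 6 edges  {1-q->3 1-p->6 1-q->6 2-q->2 3-q->0 4-p->2}
[2] R0 @ {0↦4, 1↦2, 2↦3}  ⇒  5 nodes, 5 edges  {1-q->3 1-p->6 1-q->6 3-q->0 3-q->2}
[3] R1 @ {0↦6, 1↦1}  ⇒  4 nodes, 3 edges  {1-q->3 3-q->0 3-q->2}
final graph: no rule applies after step 3
NF nodes: {0:B, 1:A, 2:A, 3:C}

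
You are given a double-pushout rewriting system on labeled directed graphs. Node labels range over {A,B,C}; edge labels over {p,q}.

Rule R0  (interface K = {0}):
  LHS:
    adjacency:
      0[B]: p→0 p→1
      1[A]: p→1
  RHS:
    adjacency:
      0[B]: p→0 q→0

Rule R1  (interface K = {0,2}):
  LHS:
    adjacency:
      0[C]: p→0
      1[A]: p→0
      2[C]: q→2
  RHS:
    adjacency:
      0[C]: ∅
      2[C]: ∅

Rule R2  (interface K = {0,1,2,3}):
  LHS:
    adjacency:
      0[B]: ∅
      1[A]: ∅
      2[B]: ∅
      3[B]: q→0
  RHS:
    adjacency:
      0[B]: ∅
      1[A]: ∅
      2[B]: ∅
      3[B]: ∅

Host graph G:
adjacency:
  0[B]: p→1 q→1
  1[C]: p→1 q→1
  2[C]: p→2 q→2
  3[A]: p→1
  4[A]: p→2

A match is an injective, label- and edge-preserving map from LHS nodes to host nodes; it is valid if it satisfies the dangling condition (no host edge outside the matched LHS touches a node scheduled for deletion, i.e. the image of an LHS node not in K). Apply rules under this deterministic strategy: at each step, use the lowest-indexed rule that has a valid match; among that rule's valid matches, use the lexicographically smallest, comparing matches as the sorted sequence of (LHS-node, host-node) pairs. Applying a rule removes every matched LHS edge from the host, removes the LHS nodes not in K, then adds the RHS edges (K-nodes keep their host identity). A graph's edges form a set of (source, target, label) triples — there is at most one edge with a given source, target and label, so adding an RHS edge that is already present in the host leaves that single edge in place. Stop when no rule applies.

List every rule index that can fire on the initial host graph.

R0: no valid match — LHS pattern not found
R1: 2 valid matches — {0↦1, 1↦3, 2↦2}, {0↦2, 1↦4, 2↦1}
R2: no valid match — LHS pattern not found

Answer: [R1]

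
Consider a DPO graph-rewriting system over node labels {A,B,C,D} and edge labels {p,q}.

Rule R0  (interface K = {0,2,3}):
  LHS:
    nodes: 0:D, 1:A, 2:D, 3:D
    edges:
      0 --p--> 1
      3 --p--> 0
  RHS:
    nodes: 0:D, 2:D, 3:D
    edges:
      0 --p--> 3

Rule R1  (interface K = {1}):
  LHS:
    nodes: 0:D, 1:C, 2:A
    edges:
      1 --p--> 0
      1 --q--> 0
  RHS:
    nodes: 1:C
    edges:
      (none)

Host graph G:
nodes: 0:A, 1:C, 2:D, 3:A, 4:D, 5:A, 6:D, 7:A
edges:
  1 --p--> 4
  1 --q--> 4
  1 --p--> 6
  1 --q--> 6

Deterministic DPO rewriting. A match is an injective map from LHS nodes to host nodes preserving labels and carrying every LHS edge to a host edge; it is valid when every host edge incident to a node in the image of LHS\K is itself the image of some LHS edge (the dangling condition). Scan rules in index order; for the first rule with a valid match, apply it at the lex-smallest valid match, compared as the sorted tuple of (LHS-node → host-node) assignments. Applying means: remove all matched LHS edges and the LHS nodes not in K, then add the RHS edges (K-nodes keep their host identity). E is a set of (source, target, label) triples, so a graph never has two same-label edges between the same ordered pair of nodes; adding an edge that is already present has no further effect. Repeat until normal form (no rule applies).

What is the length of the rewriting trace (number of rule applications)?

initial: |V|=8 |E|=4  E = 1-p->4 1-q->4 1-p->6 1-q->6
step 1: apply R1 at {0↦4, 1↦1, 2↦0}  → |V|=6 |E|=2  E = 1-p->6 1-q->6
step 2: apply R1 at {0↦6, 1↦1, 2↦3}  → |V|=4 |E|=0  E = ∅
final graph: no rule applies after step 2

Answer: 2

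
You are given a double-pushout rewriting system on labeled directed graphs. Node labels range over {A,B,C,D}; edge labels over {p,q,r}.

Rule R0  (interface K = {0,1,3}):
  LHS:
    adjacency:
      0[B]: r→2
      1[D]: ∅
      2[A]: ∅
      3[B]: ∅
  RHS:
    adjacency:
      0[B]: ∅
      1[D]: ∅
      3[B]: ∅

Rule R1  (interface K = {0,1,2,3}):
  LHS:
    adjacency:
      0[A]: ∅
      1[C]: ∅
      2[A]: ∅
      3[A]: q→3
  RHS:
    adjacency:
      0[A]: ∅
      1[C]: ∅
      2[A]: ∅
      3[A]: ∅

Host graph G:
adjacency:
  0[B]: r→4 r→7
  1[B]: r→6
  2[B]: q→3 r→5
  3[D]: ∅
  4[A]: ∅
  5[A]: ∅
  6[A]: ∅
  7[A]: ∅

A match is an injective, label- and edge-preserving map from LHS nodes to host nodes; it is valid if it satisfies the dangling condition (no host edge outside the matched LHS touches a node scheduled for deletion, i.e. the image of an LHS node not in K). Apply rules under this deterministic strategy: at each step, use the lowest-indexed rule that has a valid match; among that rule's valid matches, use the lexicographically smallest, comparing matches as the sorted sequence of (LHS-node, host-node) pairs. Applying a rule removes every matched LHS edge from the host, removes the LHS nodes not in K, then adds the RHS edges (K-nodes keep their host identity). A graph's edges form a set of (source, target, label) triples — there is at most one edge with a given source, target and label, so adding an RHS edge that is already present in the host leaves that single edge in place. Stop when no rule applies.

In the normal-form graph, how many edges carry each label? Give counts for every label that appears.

Answer: q:1

Steps:
initial: |V|=8 |E|=5  E = 0-r->4 0-r->7 1-r->6 2-q->3 2-r->5
step 1: apply R0 at {0↦0, 1↦3, 2↦4, 3↦1}  → |V|=7 |E|=4  E = 0-r->7 1-r->6 2-q->3 2-r->5
step 2: apply R0 at {0↦0, 1↦3, 2↦7, 3↦1}  → |V|=6 |E|=3  E = 1-r->6 2-q->3 2-r->5
step 3: apply R0 at {0↦1, 1↦3, 2↦6, 3↦0}  → |V|=5 |E|=2  E = 2-q->3 2-r->5
step 4: apply R0 at {0↦2, 1↦3, 2↦5, 3↦0}  → |V|=4 |E|=1  E = 2-q->3
halt: no rule applies after step 4
NF edges: [(2, 3, 'q')]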